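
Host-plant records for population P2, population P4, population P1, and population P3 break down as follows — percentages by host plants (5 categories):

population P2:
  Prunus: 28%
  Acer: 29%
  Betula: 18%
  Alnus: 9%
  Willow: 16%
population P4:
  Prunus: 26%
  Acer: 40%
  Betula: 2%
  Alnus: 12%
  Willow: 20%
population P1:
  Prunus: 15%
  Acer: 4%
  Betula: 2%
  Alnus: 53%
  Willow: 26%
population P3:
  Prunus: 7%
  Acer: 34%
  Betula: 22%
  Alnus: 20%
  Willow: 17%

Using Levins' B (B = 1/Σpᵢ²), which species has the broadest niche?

Convert percentages to proportions (divide by 100).
Σp_P2ᵢ² = 0.28² + 0.29² + 0.18² + 0.09² + 0.16² = 0.0784 + 0.0841 + 0.0324 + 0.0081 + 0.0256 = 0.2286
B_P2 = 1 / 0.2286 = 4.3745
Σp_P4ᵢ² = 0.26² + 0.40² + 0.02² + 0.12² + 0.20² = 0.0676 + 0.1600 + 0.0004 + 0.0144 + 0.0400 = 0.2824
B_P4 = 1 / 0.2824 = 3.5411
Σp_P1ᵢ² = 0.15² + 0.04² + 0.02² + 0.53² + 0.26² = 0.0225 + 0.0016 + 0.0004 + 0.2809 + 0.0676 = 0.3730
B_P1 = 1 / 0.3730 = 2.6810
Σp_P3ᵢ² = 0.07² + 0.34² + 0.22² + 0.20² + 0.17² = 0.0049 + 0.1156 + 0.0484 + 0.0400 + 0.0289 = 0.2378
B_P3 = 1 / 0.2378 = 4.2052
Highest B → broadest niche (most generalist): population P2 (B = 4.37).

population P2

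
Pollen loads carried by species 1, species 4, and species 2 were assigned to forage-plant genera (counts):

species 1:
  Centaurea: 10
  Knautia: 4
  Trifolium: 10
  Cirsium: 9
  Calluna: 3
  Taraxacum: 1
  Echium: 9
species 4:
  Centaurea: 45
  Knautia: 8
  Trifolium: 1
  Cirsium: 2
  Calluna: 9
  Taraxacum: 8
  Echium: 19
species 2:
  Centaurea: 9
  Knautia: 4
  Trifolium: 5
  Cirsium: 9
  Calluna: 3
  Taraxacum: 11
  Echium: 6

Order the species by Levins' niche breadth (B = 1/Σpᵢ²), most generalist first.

species 2 > species 1 > species 4

Proportions for species 1 (n=46): 10/46=0.2174, 4/46=0.0870, 10/46=0.2174, 9/46=0.1957, 3/46=0.0652, 1/46=0.0217, 9/46=0.1957
Proportions for species 4 (n=92): 45/92=0.4891, 8/92=0.0870, 1/92=0.0109, 2/92=0.0217, 9/92=0.0978, 8/92=0.0870, 19/92=0.2065
Proportions for species 2 (n=47): 9/47=0.1915, 4/47=0.0851, 5/47=0.1064, 9/47=0.1915, 3/47=0.0638, 11/47=0.2340, 6/47=0.1277
Σp_1ᵢ² = 0.2174² + 0.0870² + 0.2174² + 0.1957² + 0.0652² + 0.0217² + 0.1957² = 0.047263 + 0.007569 + 0.047263 + 0.038298 + 0.004251 + 0.000471 + 0.038298 = 0.183413
B_1 = 1 / 0.183413 = 5.4522
Σp_4ᵢ² = 0.4891² + 0.0870² + 0.0109² + 0.0217² + 0.0978² + 0.0870² + 0.2065² = 0.239219 + 0.007569 + 0.000119 + 0.000471 + 0.009565 + 0.007569 + 0.042642 = 0.307154
B_4 = 1 / 0.307154 = 3.2557
Σp_2ᵢ² = 0.1915² + 0.0851² + 0.1064² + 0.1915² + 0.0638² + 0.2340² + 0.1277² = 0.036672 + 0.007242 + 0.011321 + 0.036672 + 0.004070 + 0.054756 + 0.016307 = 0.167040
B_2 = 1 / 0.167040 = 5.9866
Ranking by B (broadest → narrowest): species 2 (5.99) > species 1 (5.45) > species 4 (3.26)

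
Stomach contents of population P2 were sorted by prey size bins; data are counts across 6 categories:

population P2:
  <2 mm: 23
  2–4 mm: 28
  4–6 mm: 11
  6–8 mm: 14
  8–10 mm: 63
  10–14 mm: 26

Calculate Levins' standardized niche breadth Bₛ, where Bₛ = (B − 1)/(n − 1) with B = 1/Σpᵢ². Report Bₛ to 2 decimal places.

0.67

Proportions for population P2 (n=165): 23/165=0.1394, 28/165=0.1697, 11/165=0.0667, 14/165=0.0848, 63/165=0.3818, 26/165=0.1576
Σpᵢ² = 0.1394² + 0.1697² + 0.0667² + 0.0848² + 0.3818² + 0.1576² = 0.019432 + 0.028798 + 0.004449 + 0.007191 + 0.145771 + 0.024838 = 0.230479
B = 1 / 0.230479 = 4.3388
Bₛ = (B − 1)/(n − 1) = (4.3388 − 1)/(6 − 1) = 3.3388/5 = 0.6678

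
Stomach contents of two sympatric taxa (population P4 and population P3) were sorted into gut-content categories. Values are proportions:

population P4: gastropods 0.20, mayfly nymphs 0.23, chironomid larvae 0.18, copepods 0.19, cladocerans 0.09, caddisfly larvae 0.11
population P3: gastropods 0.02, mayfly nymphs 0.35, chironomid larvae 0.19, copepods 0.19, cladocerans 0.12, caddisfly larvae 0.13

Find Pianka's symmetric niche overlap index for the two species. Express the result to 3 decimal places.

Σ p₁ᵢp₂ᵢ = 0.0040 + 0.0805 + 0.0342 + 0.0361 + 0.0108 + 0.0143 = 0.1799
Σp_1ᵢ² = 0.20² + 0.23² + 0.18² + 0.19² + 0.09² + 0.11² = 0.0400 + 0.0529 + 0.0324 + 0.0361 + 0.0081 + 0.0121 = 0.1816
Σp_2ᵢ² = 0.02² + 0.35² + 0.19² + 0.19² + 0.12² + 0.13² = 0.0004 + 0.1225 + 0.0361 + 0.0361 + 0.0144 + 0.0169 = 0.2264
O = 0.1799 / √(0.1816 × 0.2264) = 0.1799 / 0.202766 = 0.88723

0.887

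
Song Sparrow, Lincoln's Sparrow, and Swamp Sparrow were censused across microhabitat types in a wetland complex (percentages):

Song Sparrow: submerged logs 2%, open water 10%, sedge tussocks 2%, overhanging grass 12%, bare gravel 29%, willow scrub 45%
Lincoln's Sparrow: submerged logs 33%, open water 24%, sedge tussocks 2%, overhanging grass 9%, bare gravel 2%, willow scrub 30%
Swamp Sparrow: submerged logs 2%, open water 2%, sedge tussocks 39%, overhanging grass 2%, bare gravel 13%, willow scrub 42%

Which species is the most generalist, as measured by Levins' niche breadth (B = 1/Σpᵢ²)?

Lincoln's Sparrow

Convert percentages to proportions (divide by 100).
Σp_Songᵢ² = 0.02² + 0.10² + 0.02² + 0.12² + 0.29² + 0.45² = 0.0004 + 0.0100 + 0.0004 + 0.0144 + 0.0841 + 0.2025 = 0.3118
B_Song = 1 / 0.3118 = 3.2072
Σp_Lincᵢ² = 0.33² + 0.24² + 0.02² + 0.09² + 0.02² + 0.30² = 0.1089 + 0.0576 + 0.0004 + 0.0081 + 0.0004 + 0.0900 = 0.2654
B_Linc = 1 / 0.2654 = 3.7679
Σp_Swamᵢ² = 0.02² + 0.02² + 0.39² + 0.02² + 0.13² + 0.42² = 0.0004 + 0.0004 + 0.1521 + 0.0004 + 0.0169 + 0.1764 = 0.3466
B_Swam = 1 / 0.3466 = 2.8852
Highest B → broadest niche (most generalist): Lincoln's Sparrow (B = 3.77).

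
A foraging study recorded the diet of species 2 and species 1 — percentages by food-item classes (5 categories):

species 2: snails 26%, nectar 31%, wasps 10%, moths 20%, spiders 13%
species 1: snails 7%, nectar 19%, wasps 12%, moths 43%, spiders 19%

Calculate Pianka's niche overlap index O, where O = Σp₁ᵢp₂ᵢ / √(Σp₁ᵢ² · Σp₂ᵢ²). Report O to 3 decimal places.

Convert percentages to proportions (divide by 100).
Σ p₁ᵢp₂ᵢ = 0.0182 + 0.0589 + 0.0120 + 0.0860 + 0.0247 = 0.1998
Σp_1ᵢ² = 0.26² + 0.31² + 0.10² + 0.20² + 0.13² = 0.0676 + 0.0961 + 0.0100 + 0.0400 + 0.0169 = 0.2306
Σp_2ᵢ² = 0.07² + 0.19² + 0.12² + 0.43² + 0.19² = 0.0049 + 0.0361 + 0.0144 + 0.1849 + 0.0361 = 0.2764
O = 0.1998 / √(0.2306 × 0.2764) = 0.1998 / 0.252464 = 0.79140

0.791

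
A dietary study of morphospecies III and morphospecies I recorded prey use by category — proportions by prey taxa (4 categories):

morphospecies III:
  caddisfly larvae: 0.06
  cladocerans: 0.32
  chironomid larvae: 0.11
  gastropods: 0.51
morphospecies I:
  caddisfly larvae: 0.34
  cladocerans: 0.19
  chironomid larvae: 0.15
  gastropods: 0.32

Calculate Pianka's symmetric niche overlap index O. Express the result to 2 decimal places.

0.81

Σ p₁ᵢp₂ᵢ = 0.0204 + 0.0608 + 0.0165 + 0.1632 = 0.2609
Σp_1ᵢ² = 0.06² + 0.32² + 0.11² + 0.51² = 0.0036 + 0.1024 + 0.0121 + 0.2601 = 0.3782
Σp_2ᵢ² = 0.34² + 0.19² + 0.15² + 0.32² = 0.1156 + 0.0361 + 0.0225 + 0.1024 = 0.2766
O = 0.2609 / √(0.3782 × 0.2766) = 0.2609 / 0.32343 = 0.8067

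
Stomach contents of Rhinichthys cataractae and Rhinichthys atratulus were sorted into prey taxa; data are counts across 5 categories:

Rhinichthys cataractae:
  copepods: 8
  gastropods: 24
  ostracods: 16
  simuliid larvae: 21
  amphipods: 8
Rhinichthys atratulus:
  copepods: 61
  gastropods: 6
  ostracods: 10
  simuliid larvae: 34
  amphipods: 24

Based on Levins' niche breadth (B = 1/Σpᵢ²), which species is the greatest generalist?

Proportions for Rhinichthys cataractae (n=77): 8/77=0.1039, 24/77=0.3117, 16/77=0.2078, 21/77=0.2727, 8/77=0.1039
Proportions for Rhinichthys atratulus (n=135): 61/135=0.4519, 6/135=0.0444, 10/135=0.0741, 34/135=0.2519, 24/135=0.1778
Σp_cataᵢ² = 0.1039² + 0.3117² + 0.2078² + 0.2727² + 0.1039² = 0.010795 + 0.097157 + 0.043181 + 0.074365 + 0.010795 = 0.236293
B_cata = 1 / 0.236293 = 4.2320
Σp_atraᵢ² = 0.4519² + 0.0444² + 0.0741² + 0.2519² + 0.1778² = 0.204214 + 0.001971 + 0.005491 + 0.063454 + 0.031613 = 0.306743
B_atra = 1 / 0.306743 = 3.2601
Highest B → broadest niche (most generalist): Rhinichthys cataractae (B = 4.23).

Rhinichthys cataractae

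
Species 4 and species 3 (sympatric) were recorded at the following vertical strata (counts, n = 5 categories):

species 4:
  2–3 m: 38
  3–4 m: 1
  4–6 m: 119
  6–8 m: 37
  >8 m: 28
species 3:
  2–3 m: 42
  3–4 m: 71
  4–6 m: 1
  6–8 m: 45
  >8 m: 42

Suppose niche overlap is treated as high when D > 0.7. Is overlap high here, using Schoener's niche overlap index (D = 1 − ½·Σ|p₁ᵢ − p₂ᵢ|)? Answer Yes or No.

No

Proportions for species 4 (n=223): 38/223=0.1704, 1/223=0.0045, 119/223=0.5336, 37/223=0.1659, 28/223=0.1256
Proportions for species 3 (n=201): 42/201=0.2090, 71/201=0.3532, 1/201=0.0050, 45/201=0.2239, 42/201=0.2090
Σ|p₁ᵢ − p₂ᵢ| = 0.0386 + 0.3487 + 0.5286 + 0.0580 + 0.0834 = 1.0573
D = 1 − ½ × 1.0573 = 1 − 0.52865 = 0.47135
D = 0.47135 < 0.7 → No.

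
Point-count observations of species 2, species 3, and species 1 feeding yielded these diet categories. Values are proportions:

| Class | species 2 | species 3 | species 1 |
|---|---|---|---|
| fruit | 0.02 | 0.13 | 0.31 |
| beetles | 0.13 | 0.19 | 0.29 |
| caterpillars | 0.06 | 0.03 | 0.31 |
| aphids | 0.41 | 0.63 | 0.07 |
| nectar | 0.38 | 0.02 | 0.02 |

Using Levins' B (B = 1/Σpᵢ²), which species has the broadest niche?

species 1

Σp_2ᵢ² = 0.02² + 0.13² + 0.06² + 0.41² + 0.38² = 0.0004 + 0.0169 + 0.0036 + 0.1681 + 0.1444 = 0.3334
B_2 = 1 / 0.3334 = 2.9994
Σp_3ᵢ² = 0.13² + 0.19² + 0.03² + 0.63² + 0.02² = 0.0169 + 0.0361 + 0.0009 + 0.3969 + 0.0004 = 0.4512
B_3 = 1 / 0.4512 = 2.2163
Σp_1ᵢ² = 0.31² + 0.29² + 0.31² + 0.07² + 0.02² = 0.0961 + 0.0841 + 0.0961 + 0.0049 + 0.0004 = 0.2816
B_1 = 1 / 0.2816 = 3.5511
Highest B → broadest niche (most generalist): species 1 (B = 3.55).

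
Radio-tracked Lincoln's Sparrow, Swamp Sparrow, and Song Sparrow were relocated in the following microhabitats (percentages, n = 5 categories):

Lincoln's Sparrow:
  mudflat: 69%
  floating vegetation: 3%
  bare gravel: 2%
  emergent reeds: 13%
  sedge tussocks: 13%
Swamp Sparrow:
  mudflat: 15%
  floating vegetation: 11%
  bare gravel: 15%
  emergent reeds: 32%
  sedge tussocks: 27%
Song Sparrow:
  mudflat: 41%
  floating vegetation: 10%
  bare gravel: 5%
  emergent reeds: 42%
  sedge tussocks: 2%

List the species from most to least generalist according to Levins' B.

Convert percentages to proportions (divide by 100).
Σp_Lincᵢ² = 0.69² + 0.03² + 0.02² + 0.13² + 0.13² = 0.4761 + 0.0009 + 0.0004 + 0.0169 + 0.0169 = 0.5112
B_Linc = 1 / 0.5112 = 1.9562
Σp_Swamᵢ² = 0.15² + 0.11² + 0.15² + 0.32² + 0.27² = 0.0225 + 0.0121 + 0.0225 + 0.1024 + 0.0729 = 0.2324
B_Swam = 1 / 0.2324 = 4.3029
Σp_Songᵢ² = 0.41² + 0.10² + 0.05² + 0.42² + 0.02² = 0.1681 + 0.0100 + 0.0025 + 0.1764 + 0.0004 = 0.3574
B_Song = 1 / 0.3574 = 2.7980
Ranking by B (broadest → narrowest): Swamp Sparrow (4.30) > Song Sparrow (2.80) > Lincoln's Sparrow (1.96)

Swamp Sparrow > Song Sparrow > Lincoln's Sparrow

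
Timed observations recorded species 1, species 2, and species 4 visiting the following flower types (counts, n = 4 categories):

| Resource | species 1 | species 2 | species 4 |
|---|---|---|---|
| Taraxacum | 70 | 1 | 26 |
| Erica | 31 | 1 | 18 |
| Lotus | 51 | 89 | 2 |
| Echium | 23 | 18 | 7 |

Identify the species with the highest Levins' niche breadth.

Proportions for species 1 (n=175): 70/175=0.4000, 31/175=0.1771, 51/175=0.2914, 23/175=0.1314
Proportions for species 2 (n=109): 1/109=0.0092, 1/109=0.0092, 89/109=0.8165, 18/109=0.1651
Proportions for species 4 (n=53): 26/53=0.4906, 18/53=0.3396, 2/53=0.0377, 7/53=0.1321
Σp_1ᵢ² = 0.4000² + 0.1771² + 0.2914² + 0.1314² = 0.160000 + 0.031364 + 0.084914 + 0.017266 = 0.293544
B_1 = 1 / 0.293544 = 3.4066
Σp_2ᵢ² = 0.0092² + 0.0092² + 0.8165² + 0.1651² = 0.000085 + 0.000085 + 0.666672 + 0.027258 = 0.694100
B_2 = 1 / 0.694100 = 1.4407
Σp_4ᵢ² = 0.4906² + 0.3396² + 0.0377² + 0.1321² = 0.240688 + 0.115328 + 0.001421 + 0.017450 = 0.374887
B_4 = 1 / 0.374887 = 2.6675
Highest B → broadest niche (most generalist): species 1 (B = 3.41).

species 1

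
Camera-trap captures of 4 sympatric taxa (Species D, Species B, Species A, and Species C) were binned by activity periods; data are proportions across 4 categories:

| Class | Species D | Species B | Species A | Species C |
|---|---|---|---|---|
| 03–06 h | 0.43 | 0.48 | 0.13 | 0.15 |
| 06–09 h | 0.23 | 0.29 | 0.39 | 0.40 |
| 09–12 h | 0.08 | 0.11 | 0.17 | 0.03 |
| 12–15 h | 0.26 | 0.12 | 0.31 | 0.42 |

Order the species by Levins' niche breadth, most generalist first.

Species A > Species D > Species B > Species C

Σp_Dᵢ² = 0.43² + 0.23² + 0.08² + 0.26² = 0.1849 + 0.0529 + 0.0064 + 0.0676 = 0.3118
B_D = 1 / 0.3118 = 3.2072
Σp_Bᵢ² = 0.48² + 0.29² + 0.11² + 0.12² = 0.2304 + 0.0841 + 0.0121 + 0.0144 = 0.3410
B_B = 1 / 0.3410 = 2.9326
Σp_Aᵢ² = 0.13² + 0.39² + 0.17² + 0.31² = 0.0169 + 0.1521 + 0.0289 + 0.0961 = 0.2940
B_A = 1 / 0.2940 = 3.4014
Σp_Cᵢ² = 0.15² + 0.40² + 0.03² + 0.42² = 0.0225 + 0.1600 + 0.0009 + 0.1764 = 0.3598
B_C = 1 / 0.3598 = 2.7793
Ranking by B (broadest → narrowest): Species A (3.40) > Species D (3.21) > Species B (2.93) > Species C (2.78)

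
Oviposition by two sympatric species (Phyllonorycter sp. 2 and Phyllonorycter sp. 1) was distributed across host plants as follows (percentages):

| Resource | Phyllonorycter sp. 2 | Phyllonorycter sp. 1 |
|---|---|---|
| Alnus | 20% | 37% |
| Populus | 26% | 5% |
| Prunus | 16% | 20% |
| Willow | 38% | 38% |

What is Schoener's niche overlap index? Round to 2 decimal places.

0.79

Convert percentages to proportions (divide by 100).
Σ|p₁ᵢ − p₂ᵢ| = 0.17 + 0.21 + 0.04 + 0.00 = 0.42
D = 1 − ½ × 0.42 = 1 − 0.210 = 0.7900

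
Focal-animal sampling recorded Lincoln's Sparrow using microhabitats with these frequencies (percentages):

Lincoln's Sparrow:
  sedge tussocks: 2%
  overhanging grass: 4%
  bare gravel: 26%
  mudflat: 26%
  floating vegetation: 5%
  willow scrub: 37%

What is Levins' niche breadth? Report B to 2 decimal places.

Convert percentages to proportions (divide by 100).
Σpᵢ² = 0.02² + 0.04² + 0.26² + 0.26² + 0.05² + 0.37² = 0.0004 + 0.0016 + 0.0676 + 0.0676 + 0.0025 + 0.1369 = 0.2766
B = 1 / 0.2766 = 3.6153

3.62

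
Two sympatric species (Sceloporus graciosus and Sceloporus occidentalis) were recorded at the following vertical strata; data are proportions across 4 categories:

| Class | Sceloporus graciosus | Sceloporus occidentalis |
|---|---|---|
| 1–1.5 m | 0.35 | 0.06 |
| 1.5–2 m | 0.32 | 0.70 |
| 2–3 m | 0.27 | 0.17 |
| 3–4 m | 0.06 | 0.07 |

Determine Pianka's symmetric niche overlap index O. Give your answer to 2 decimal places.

Σ p₁ᵢp₂ᵢ = 0.0210 + 0.2240 + 0.0459 + 0.0042 = 0.2951
Σp_1ᵢ² = 0.35² + 0.32² + 0.27² + 0.06² = 0.1225 + 0.1024 + 0.0729 + 0.0036 = 0.3014
Σp_2ᵢ² = 0.06² + 0.70² + 0.17² + 0.07² = 0.0036 + 0.4900 + 0.0289 + 0.0049 = 0.5274
O = 0.2951 / √(0.3014 × 0.5274) = 0.2951 / 0.39870 = 0.7402

0.74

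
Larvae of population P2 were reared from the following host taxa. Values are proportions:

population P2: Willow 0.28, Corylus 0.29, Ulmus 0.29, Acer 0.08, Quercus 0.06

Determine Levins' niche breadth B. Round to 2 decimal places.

Σpᵢ² = 0.28² + 0.29² + 0.29² + 0.08² + 0.06² = 0.0784 + 0.0841 + 0.0841 + 0.0064 + 0.0036 = 0.2566
B = 1 / 0.2566 = 3.8971

3.90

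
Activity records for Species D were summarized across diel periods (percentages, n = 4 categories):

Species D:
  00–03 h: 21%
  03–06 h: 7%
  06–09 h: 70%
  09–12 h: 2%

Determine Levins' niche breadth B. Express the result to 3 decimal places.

Convert percentages to proportions (divide by 100).
Σpᵢ² = 0.21² + 0.07² + 0.70² + 0.02² = 0.0441 + 0.0049 + 0.4900 + 0.0004 = 0.5394
B = 1 / 0.5394 = 1.85391

1.854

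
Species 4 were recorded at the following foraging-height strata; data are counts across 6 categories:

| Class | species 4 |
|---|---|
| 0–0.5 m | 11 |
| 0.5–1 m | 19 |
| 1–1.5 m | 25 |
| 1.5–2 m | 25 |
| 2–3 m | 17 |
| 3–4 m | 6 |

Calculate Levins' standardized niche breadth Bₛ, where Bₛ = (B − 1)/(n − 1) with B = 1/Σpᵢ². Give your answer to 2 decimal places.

Proportions for species 4 (n=103): 11/103=0.1068, 19/103=0.1845, 25/103=0.2427, 25/103=0.2427, 17/103=0.1650, 6/103=0.0583
Σpᵢ² = 0.1068² + 0.1845² + 0.2427² + 0.2427² + 0.1650² + 0.0583² = 0.011406 + 0.034040 + 0.058903 + 0.058903 + 0.027225 + 0.003399 = 0.193876
B = 1 / 0.193876 = 5.1579
Bₛ = (B − 1)/(n − 1) = (5.1579 − 1)/(6 − 1) = 4.1579/5 = 0.8316

0.83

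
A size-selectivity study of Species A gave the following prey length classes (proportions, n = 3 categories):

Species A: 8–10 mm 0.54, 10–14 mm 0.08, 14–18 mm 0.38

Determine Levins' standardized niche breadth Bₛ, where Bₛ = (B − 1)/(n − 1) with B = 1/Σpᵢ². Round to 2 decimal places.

0.63

Σpᵢ² = 0.54² + 0.08² + 0.38² = 0.2916 + 0.0064 + 0.1444 = 0.4424
B = 1 / 0.4424 = 2.2604
Bₛ = (B − 1)/(n − 1) = (2.2604 − 1)/(3 − 1) = 1.2604/2 = 0.6302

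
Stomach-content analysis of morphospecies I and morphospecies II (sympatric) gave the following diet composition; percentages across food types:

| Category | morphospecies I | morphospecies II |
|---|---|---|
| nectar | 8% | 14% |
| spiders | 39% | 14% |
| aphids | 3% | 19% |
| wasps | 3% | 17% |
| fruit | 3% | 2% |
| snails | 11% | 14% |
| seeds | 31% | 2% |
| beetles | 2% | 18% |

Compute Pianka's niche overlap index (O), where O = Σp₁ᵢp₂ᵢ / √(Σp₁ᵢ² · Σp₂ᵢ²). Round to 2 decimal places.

0.50

Convert percentages to proportions (divide by 100).
Σ p₁ᵢp₂ᵢ = 0.0112 + 0.0546 + 0.0057 + 0.0051 + 0.0006 + 0.0154 + 0.0062 + 0.0036 = 0.1024
Σp_1ᵢ² = 0.08² + 0.39² + 0.03² + 0.03² + 0.03² + 0.11² + 0.31² + 0.02² = 0.0064 + 0.1521 + 0.0009 + 0.0009 + 0.0009 + 0.0121 + 0.0961 + 0.0004 = 0.2698
Σp_2ᵢ² = 0.14² + 0.14² + 0.19² + 0.17² + 0.02² + 0.14² + 0.02² + 0.18² = 0.0196 + 0.0196 + 0.0361 + 0.0289 + 0.0004 + 0.0196 + 0.0004 + 0.0324 = 0.1570
O = 0.1024 / √(0.2698 × 0.1570) = 0.1024 / 0.20581 = 0.4975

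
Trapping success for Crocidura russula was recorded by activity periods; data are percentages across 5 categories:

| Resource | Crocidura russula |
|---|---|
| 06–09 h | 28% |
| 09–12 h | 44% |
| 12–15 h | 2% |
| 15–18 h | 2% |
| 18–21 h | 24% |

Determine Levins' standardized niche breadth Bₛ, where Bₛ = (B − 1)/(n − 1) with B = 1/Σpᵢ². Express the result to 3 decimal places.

0.507

Convert percentages to proportions (divide by 100).
Σpᵢ² = 0.28² + 0.44² + 0.02² + 0.02² + 0.24² = 0.0784 + 0.1936 + 0.0004 + 0.0004 + 0.0576 = 0.3304
B = 1 / 0.3304 = 3.02663
Bₛ = (B − 1)/(n − 1) = (3.02663 − 1)/(5 − 1) = 2.02663/4 = 0.50666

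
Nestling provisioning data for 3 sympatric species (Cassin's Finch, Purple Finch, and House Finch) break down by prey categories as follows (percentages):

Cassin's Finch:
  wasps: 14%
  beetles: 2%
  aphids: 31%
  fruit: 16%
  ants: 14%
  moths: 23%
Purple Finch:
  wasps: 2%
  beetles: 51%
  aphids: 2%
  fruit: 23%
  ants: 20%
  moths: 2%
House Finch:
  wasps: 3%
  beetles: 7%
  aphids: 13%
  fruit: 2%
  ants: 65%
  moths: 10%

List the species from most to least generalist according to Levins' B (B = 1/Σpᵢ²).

Cassin's Finch > Purple Finch > House Finch

Convert percentages to proportions (divide by 100).
Σp_Cassᵢ² = 0.14² + 0.02² + 0.31² + 0.16² + 0.14² + 0.23² = 0.0196 + 0.0004 + 0.0961 + 0.0256 + 0.0196 + 0.0529 = 0.2142
B_Cass = 1 / 0.2142 = 4.6685
Σp_Purpᵢ² = 0.02² + 0.51² + 0.02² + 0.23² + 0.20² + 0.02² = 0.0004 + 0.2601 + 0.0004 + 0.0529 + 0.0400 + 0.0004 = 0.3542
B_Purp = 1 / 0.3542 = 2.8233
Σp_Housᵢ² = 0.03² + 0.07² + 0.13² + 0.02² + 0.65² + 0.10² = 0.0009 + 0.0049 + 0.0169 + 0.0004 + 0.4225 + 0.0100 = 0.4556
B_Hous = 1 / 0.4556 = 2.1949
Ranking by B (broadest → narrowest): Cassin's Finch (4.67) > Purple Finch (2.82) > House Finch (2.19)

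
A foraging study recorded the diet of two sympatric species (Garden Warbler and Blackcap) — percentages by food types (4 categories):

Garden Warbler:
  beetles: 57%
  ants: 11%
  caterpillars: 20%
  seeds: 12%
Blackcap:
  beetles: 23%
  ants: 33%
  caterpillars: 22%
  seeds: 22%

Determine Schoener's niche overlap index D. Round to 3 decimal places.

Convert percentages to proportions (divide by 100).
Σ|p₁ᵢ − p₂ᵢ| = 0.34 + 0.22 + 0.02 + 0.10 = 0.68
D = 1 − ½ × 0.68 = 1 − 0.340 = 0.66000

0.660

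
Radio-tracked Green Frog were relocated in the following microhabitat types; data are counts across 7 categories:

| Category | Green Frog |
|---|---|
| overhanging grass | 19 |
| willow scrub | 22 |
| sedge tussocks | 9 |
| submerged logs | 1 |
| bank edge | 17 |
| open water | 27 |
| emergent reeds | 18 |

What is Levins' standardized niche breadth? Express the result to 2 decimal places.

0.77

Proportions for Green Frog (n=113): 19/113=0.1681, 22/113=0.1947, 9/113=0.0796, 1/113=0.0088, 17/113=0.1504, 27/113=0.2389, 18/113=0.1593
Σpᵢ² = 0.1681² + 0.1947² + 0.0796² + 0.0088² + 0.1504² + 0.2389² + 0.1593² = 0.028258 + 0.037908 + 0.006336 + 0.000077 + 0.022620 + 0.057073 + 0.025376 = 0.177648
B = 1 / 0.177648 = 5.6291
Bₛ = (B − 1)/(n − 1) = (5.6291 − 1)/(7 − 1) = 4.6291/6 = 0.7715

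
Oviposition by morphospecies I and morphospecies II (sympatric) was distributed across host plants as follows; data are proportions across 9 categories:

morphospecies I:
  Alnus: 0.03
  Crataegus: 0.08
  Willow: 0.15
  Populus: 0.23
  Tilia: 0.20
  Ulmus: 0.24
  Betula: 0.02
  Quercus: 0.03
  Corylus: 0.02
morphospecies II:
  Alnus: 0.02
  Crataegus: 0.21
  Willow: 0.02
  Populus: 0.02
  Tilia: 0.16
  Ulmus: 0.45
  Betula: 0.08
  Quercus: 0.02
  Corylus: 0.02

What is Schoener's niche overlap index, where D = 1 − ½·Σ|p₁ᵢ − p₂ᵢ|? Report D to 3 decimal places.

0.600

Σ|p₁ᵢ − p₂ᵢ| = 0.01 + 0.13 + 0.13 + 0.21 + 0.04 + 0.21 + 0.06 + 0.01 + 0.00 = 0.80
D = 1 − ½ × 0.80 = 1 − 0.400 = 0.60000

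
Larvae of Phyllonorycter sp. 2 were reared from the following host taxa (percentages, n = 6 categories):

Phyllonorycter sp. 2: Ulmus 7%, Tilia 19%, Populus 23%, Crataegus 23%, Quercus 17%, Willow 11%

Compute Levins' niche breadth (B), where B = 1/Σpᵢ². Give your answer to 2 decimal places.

5.32

Convert percentages to proportions (divide by 100).
Σpᵢ² = 0.07² + 0.19² + 0.23² + 0.23² + 0.17² + 0.11² = 0.0049 + 0.0361 + 0.0529 + 0.0529 + 0.0289 + 0.0121 = 0.1878
B = 1 / 0.1878 = 5.3248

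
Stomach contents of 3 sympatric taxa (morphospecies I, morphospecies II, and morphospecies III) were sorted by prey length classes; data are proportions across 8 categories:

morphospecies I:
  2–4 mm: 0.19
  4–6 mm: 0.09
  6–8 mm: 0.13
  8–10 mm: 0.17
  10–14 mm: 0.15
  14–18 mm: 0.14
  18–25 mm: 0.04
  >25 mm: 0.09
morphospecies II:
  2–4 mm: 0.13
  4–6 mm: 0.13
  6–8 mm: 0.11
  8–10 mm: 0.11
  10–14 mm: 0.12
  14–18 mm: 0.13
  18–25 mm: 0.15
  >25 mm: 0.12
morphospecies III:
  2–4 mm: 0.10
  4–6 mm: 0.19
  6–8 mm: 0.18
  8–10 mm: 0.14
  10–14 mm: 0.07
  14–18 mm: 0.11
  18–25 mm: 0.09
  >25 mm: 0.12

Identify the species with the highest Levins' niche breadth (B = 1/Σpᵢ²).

morphospecies II

Σp_Iᵢ² = 0.19² + 0.09² + 0.13² + 0.17² + 0.15² + 0.14² + 0.04² + 0.09² = 0.0361 + 0.0081 + 0.0169 + 0.0289 + 0.0225 + 0.0196 + 0.0016 + 0.0081 = 0.1418
B_I = 1 / 0.1418 = 7.0522
Σp_IIᵢ² = 0.13² + 0.13² + 0.11² + 0.11² + 0.12² + 0.13² + 0.15² + 0.12² = 0.0169 + 0.0169 + 0.0121 + 0.0121 + 0.0144 + 0.0169 + 0.0225 + 0.0144 = 0.1262
B_II = 1 / 0.1262 = 7.9239
Σp_IIIᵢ² = 0.10² + 0.19² + 0.18² + 0.14² + 0.07² + 0.11² + 0.09² + 0.12² = 0.0100 + 0.0361 + 0.0324 + 0.0196 + 0.0049 + 0.0121 + 0.0081 + 0.0144 = 0.1376
B_III = 1 / 0.1376 = 7.2674
Highest B → broadest niche (most generalist): morphospecies II (B = 7.92).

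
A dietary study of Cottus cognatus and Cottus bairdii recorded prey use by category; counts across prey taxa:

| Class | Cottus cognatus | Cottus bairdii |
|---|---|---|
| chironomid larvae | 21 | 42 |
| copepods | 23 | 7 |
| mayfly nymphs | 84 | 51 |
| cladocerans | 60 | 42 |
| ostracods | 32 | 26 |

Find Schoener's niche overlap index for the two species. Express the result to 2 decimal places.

0.84

Proportions for Cottus cognatus (n=220): 21/220=0.0955, 23/220=0.1045, 84/220=0.3818, 60/220=0.2727, 32/220=0.1455
Proportions for Cottus bairdii (n=168): 42/168=0.2500, 7/168=0.0417, 51/168=0.3036, 42/168=0.2500, 26/168=0.1548
Σ|p₁ᵢ − p₂ᵢ| = 0.1545 + 0.0628 + 0.0782 + 0.0227 + 0.0093 = 0.3275
D = 1 − ½ × 0.3275 = 1 − 0.16375 = 0.83625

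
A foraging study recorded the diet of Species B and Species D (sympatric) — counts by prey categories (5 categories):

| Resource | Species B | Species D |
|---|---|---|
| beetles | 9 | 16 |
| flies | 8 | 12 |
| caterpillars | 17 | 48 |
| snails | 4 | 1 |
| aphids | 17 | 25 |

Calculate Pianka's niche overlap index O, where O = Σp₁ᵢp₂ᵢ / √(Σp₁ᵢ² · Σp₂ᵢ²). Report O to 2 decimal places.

0.95

Proportions for Species B (n=55): 9/55=0.1636, 8/55=0.1455, 17/55=0.3091, 4/55=0.0727, 17/55=0.3091
Proportions for Species D (n=102): 16/102=0.1569, 12/102=0.1176, 48/102=0.4706, 1/102=0.0098, 25/102=0.2451
Σ p₁ᵢp₂ᵢ = 0.025669 + 0.017111 + 0.145462 + 0.000712 + 0.075760 = 0.264714
Σp_1ᵢ² = 0.1636² + 0.1455² + 0.3091² + 0.0727² + 0.3091² = 0.026765 + 0.021170 + 0.095543 + 0.005285 + 0.095543 = 0.244306
Σp_2ᵢ² = 0.1569² + 0.1176² + 0.4706² + 0.0098² + 0.2451² = 0.024618 + 0.013830 + 0.221464 + 0.000096 + 0.060074 = 0.320082
O = 0.264714 / √(0.244306 × 0.320082) = 0.264714 / 0.2796390 = 0.9466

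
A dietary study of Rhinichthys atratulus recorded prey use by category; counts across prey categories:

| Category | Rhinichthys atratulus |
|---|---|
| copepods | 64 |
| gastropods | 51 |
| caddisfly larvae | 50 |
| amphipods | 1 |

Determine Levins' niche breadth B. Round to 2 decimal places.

Proportions for Rhinichthys atratulus (n=166): 64/166=0.3855, 51/166=0.3072, 50/166=0.3012, 1/166=0.0060
Σpᵢ² = 0.3855² + 0.3072² + 0.3012² + 0.0060² = 0.148610 + 0.094372 + 0.090721 + 0.000036 = 0.333739
B = 1 / 0.333739 = 2.9964

3.00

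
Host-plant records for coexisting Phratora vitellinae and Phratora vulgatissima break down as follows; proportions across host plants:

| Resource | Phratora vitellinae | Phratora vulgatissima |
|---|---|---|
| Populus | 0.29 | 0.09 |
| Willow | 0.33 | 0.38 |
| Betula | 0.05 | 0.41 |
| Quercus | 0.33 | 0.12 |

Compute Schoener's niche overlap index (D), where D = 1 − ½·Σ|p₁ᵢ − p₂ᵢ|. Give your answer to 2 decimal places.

0.59

Σ|p₁ᵢ − p₂ᵢ| = 0.20 + 0.05 + 0.36 + 0.21 = 0.82
D = 1 − ½ × 0.82 = 1 − 0.410 = 0.5900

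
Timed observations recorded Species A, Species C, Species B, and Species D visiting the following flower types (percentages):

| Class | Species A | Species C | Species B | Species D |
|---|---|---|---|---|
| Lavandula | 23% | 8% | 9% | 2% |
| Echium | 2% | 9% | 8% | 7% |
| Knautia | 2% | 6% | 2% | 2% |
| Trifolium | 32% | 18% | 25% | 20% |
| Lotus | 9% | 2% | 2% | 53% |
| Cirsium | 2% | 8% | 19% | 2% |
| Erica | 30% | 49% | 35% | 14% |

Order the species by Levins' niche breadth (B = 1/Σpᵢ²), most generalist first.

Convert percentages to proportions (divide by 100).
Σp_Aᵢ² = 0.23² + 0.02² + 0.02² + 0.32² + 0.09² + 0.02² + 0.30² = 0.0529 + 0.0004 + 0.0004 + 0.1024 + 0.0081 + 0.0004 + 0.0900 = 0.2546
B_A = 1 / 0.2546 = 3.9277
Σp_Cᵢ² = 0.08² + 0.09² + 0.06² + 0.18² + 0.02² + 0.08² + 0.49² = 0.0064 + 0.0081 + 0.0036 + 0.0324 + 0.0004 + 0.0064 + 0.2401 = 0.2974
B_C = 1 / 0.2974 = 3.3625
Σp_Bᵢ² = 0.09² + 0.08² + 0.02² + 0.25² + 0.02² + 0.19² + 0.35² = 0.0081 + 0.0064 + 0.0004 + 0.0625 + 0.0004 + 0.0361 + 0.1225 = 0.2364
B_B = 1 / 0.2364 = 4.2301
Σp_Dᵢ² = 0.02² + 0.07² + 0.02² + 0.20² + 0.53² + 0.02² + 0.14² = 0.0004 + 0.0049 + 0.0004 + 0.0400 + 0.2809 + 0.0004 + 0.0196 = 0.3466
B_D = 1 / 0.3466 = 2.8852
Ranking by B (broadest → narrowest): Species B (4.23) > Species A (3.93) > Species C (3.36) > Species D (2.89)

Species B > Species A > Species C > Species D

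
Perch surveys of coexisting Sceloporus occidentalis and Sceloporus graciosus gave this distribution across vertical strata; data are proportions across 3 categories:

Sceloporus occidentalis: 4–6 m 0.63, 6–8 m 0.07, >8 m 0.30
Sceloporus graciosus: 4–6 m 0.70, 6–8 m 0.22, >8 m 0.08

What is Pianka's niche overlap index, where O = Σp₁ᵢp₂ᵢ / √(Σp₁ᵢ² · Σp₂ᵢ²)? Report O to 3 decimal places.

Σ p₁ᵢp₂ᵢ = 0.4410 + 0.0154 + 0.0240 = 0.4804
Σp_1ᵢ² = 0.63² + 0.07² + 0.30² = 0.3969 + 0.0049 + 0.0900 = 0.4918
Σp_2ᵢ² = 0.70² + 0.22² + 0.08² = 0.4900 + 0.0484 + 0.0064 = 0.5448
O = 0.4804 / √(0.4918 × 0.5448) = 0.4804 / 0.517622 = 0.92809

0.928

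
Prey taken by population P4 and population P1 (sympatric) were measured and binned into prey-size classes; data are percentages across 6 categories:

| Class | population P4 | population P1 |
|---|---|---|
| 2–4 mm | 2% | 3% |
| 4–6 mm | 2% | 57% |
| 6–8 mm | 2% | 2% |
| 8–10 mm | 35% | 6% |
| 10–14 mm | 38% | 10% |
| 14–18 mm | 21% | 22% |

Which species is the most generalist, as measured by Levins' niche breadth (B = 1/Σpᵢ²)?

Convert percentages to proportions (divide by 100).
Σp_P4ᵢ² = 0.02² + 0.02² + 0.02² + 0.35² + 0.38² + 0.21² = 0.0004 + 0.0004 + 0.0004 + 0.1225 + 0.1444 + 0.0441 = 0.3122
B_P4 = 1 / 0.3122 = 3.2031
Σp_P1ᵢ² = 0.03² + 0.57² + 0.02² + 0.06² + 0.10² + 0.22² = 0.0009 + 0.3249 + 0.0004 + 0.0036 + 0.0100 + 0.0484 = 0.3882
B_P1 = 1 / 0.3882 = 2.5760
Highest B → broadest niche (most generalist): population P4 (B = 3.20).

population P4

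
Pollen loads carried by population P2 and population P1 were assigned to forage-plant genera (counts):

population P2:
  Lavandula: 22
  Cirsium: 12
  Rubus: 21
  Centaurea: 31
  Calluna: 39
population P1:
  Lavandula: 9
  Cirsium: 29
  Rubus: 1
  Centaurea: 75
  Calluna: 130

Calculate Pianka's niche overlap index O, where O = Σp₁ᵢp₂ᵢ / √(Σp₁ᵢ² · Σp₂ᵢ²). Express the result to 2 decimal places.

Proportions for population P2 (n=125): 22/125=0.1760, 12/125=0.0960, 21/125=0.1680, 31/125=0.2480, 39/125=0.3120
Proportions for population P1 (n=244): 9/244=0.0369, 29/244=0.1189, 1/244=0.0041, 75/244=0.3074, 130/244=0.5328
Σ p₁ᵢp₂ᵢ = 0.006494 + 0.011414 + 0.000689 + 0.076235 + 0.166234 = 0.261066
Σp_1ᵢ² = 0.1760² + 0.0960² + 0.1680² + 0.2480² + 0.3120² = 0.030976 + 0.009216 + 0.028224 + 0.061504 + 0.097344 = 0.227264
Σp_2ᵢ² = 0.0369² + 0.1189² + 0.0041² + 0.3074² + 0.5328² = 0.001362 + 0.014137 + 0.000017 + 0.094495 + 0.283876 = 0.393887
O = 0.261066 / √(0.227264 × 0.393887) = 0.261066 / 0.2991928 = 0.8726

0.87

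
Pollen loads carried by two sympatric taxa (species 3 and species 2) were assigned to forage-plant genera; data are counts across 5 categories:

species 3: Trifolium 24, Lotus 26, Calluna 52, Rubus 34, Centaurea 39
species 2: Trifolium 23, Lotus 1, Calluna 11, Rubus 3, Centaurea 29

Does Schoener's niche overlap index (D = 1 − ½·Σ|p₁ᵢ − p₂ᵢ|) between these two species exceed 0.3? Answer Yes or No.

Proportions for species 3 (n=175): 24/175=0.1371, 26/175=0.1486, 52/175=0.2971, 34/175=0.1943, 39/175=0.2229
Proportions for species 2 (n=67): 23/67=0.3433, 1/67=0.0149, 11/67=0.1642, 3/67=0.0448, 29/67=0.4328
Σ|p₁ᵢ − p₂ᵢ| = 0.2062 + 0.1337 + 0.1329 + 0.1495 + 0.2099 = 0.8322
D = 1 − ½ × 0.8322 = 1 − 0.41610 = 0.58390
D = 0.58390 > 0.3 → Yes.

Yes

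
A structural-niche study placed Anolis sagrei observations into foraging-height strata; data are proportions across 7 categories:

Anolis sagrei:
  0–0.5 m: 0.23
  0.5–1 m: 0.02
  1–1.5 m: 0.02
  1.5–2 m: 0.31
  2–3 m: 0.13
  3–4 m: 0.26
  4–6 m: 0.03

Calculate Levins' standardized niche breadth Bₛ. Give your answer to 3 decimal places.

0.542

Σpᵢ² = 0.23² + 0.02² + 0.02² + 0.31² + 0.13² + 0.26² + 0.03² = 0.0529 + 0.0004 + 0.0004 + 0.0961 + 0.0169 + 0.0676 + 0.0009 = 0.2352
B = 1 / 0.2352 = 4.25170
Bₛ = (B − 1)/(n − 1) = (4.25170 − 1)/(7 − 1) = 3.25170/6 = 0.54195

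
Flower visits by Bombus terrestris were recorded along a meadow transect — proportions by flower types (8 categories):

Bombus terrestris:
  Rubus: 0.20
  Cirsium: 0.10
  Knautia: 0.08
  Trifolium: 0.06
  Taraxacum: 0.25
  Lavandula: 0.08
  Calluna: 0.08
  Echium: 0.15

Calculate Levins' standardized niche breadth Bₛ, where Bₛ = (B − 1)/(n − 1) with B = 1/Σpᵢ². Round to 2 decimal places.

0.76

Σpᵢ² = 0.20² + 0.10² + 0.08² + 0.06² + 0.25² + 0.08² + 0.08² + 0.15² = 0.0400 + 0.0100 + 0.0064 + 0.0036 + 0.0625 + 0.0064 + 0.0064 + 0.0225 = 0.1578
B = 1 / 0.1578 = 6.3371
Bₛ = (B − 1)/(n − 1) = (6.3371 − 1)/(8 − 1) = 5.3371/7 = 0.7624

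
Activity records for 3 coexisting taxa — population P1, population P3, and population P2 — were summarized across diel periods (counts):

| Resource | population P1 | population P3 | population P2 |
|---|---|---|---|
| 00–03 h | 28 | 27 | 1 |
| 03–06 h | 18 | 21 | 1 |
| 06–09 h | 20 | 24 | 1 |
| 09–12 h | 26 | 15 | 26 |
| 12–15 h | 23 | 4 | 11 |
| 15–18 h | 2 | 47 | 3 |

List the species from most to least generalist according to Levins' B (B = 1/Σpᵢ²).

Proportions for population P1 (n=117): 28/117=0.2393, 18/117=0.1538, 20/117=0.1709, 26/117=0.2222, 23/117=0.1966, 2/117=0.0171
Proportions for population P3 (n=138): 27/138=0.1957, 21/138=0.1522, 24/138=0.1739, 15/138=0.1087, 4/138=0.0290, 47/138=0.3406
Proportions for population P2 (n=43): 1/43=0.0233, 1/43=0.0233, 1/43=0.0233, 26/43=0.6047, 11/43=0.2558, 3/43=0.0698
Σp_P1ᵢ² = 0.2393² + 0.1538² + 0.1709² + 0.2222² + 0.1966² + 0.0171² = 0.057264 + 0.023654 + 0.029207 + 0.049373 + 0.038652 + 0.000292 = 0.198442
B_P1 = 1 / 0.198442 = 5.0393
Σp_P3ᵢ² = 0.1957² + 0.1522² + 0.1739² + 0.1087² + 0.0290² + 0.3406² = 0.038298 + 0.023165 + 0.030241 + 0.011816 + 0.000841 + 0.116008 = 0.220369
B_P3 = 1 / 0.220369 = 4.5378
Σp_P2ᵢ² = 0.0233² + 0.0233² + 0.0233² + 0.6047² + 0.2558² + 0.0698² = 0.000543 + 0.000543 + 0.000543 + 0.365662 + 0.065434 + 0.004872 = 0.437597
B_P2 = 1 / 0.437597 = 2.2852
Ranking by B (broadest → narrowest): population P1 (5.04) > population P3 (4.54) > population P2 (2.29)

population P1 > population P3 > population P2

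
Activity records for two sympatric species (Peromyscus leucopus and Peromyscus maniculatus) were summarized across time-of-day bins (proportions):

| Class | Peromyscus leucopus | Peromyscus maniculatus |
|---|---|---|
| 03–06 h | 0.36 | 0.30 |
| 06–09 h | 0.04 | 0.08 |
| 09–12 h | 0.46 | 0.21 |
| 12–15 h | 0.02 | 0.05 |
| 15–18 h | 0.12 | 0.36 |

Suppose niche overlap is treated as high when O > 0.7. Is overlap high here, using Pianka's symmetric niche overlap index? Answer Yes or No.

Yes

Σ p₁ᵢp₂ᵢ = 0.1080 + 0.0032 + 0.0966 + 0.0010 + 0.0432 = 0.2520
Σp_1ᵢ² = 0.36² + 0.04² + 0.46² + 0.02² + 0.12² = 0.1296 + 0.0016 + 0.2116 + 0.0004 + 0.0144 = 0.3576
Σp_2ᵢ² = 0.30² + 0.08² + 0.21² + 0.05² + 0.36² = 0.0900 + 0.0064 + 0.0441 + 0.0025 + 0.1296 = 0.2726
O = 0.2520 / √(0.3576 × 0.2726) = 0.2520 / 0.31222 = 0.8071
O = 0.8071 > 0.7 → Yes.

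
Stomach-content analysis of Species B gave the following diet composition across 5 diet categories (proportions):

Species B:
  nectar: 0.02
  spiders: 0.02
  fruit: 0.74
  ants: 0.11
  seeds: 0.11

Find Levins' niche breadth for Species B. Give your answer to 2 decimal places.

1.75

Σpᵢ² = 0.02² + 0.02² + 0.74² + 0.11² + 0.11² = 0.0004 + 0.0004 + 0.5476 + 0.0121 + 0.0121 = 0.5726
B = 1 / 0.5726 = 1.7464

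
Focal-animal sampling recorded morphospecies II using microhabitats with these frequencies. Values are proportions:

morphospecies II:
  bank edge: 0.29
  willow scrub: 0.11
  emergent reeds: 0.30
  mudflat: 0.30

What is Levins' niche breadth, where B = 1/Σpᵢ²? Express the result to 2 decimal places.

Σpᵢ² = 0.29² + 0.11² + 0.30² + 0.30² = 0.0841 + 0.0121 + 0.0900 + 0.0900 = 0.2762
B = 1 / 0.2762 = 3.6206

3.62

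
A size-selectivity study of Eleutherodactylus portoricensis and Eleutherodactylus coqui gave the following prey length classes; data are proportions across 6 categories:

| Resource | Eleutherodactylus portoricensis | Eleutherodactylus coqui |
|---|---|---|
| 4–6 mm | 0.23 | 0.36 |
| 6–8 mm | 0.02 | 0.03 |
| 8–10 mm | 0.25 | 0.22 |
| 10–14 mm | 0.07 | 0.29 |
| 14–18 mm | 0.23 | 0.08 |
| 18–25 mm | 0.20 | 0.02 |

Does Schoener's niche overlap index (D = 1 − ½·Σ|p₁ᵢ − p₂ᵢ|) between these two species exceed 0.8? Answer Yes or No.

Σ|p₁ᵢ − p₂ᵢ| = 0.13 + 0.01 + 0.03 + 0.22 + 0.15 + 0.18 = 0.72
D = 1 − ½ × 0.72 = 1 − 0.360 = 0.6400
D = 0.6400 < 0.8 → No.

No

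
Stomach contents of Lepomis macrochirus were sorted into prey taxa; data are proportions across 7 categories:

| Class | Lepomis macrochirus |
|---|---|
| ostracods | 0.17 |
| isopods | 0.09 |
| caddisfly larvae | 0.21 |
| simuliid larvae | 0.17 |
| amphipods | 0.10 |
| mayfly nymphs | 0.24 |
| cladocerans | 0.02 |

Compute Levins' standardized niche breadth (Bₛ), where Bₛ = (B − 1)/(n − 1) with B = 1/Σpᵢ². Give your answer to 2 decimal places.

Σpᵢ² = 0.17² + 0.09² + 0.21² + 0.17² + 0.10² + 0.24² + 0.02² = 0.0289 + 0.0081 + 0.0441 + 0.0289 + 0.0100 + 0.0576 + 0.0004 = 0.1780
B = 1 / 0.1780 = 5.6180
Bₛ = (B − 1)/(n − 1) = (5.6180 − 1)/(7 − 1) = 4.6180/6 = 0.7697

0.77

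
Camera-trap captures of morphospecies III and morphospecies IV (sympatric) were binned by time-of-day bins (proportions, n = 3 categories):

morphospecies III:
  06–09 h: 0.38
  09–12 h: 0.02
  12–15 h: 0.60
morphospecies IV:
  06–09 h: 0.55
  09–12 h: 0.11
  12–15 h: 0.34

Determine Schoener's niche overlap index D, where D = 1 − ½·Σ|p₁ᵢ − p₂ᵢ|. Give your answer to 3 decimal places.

Σ|p₁ᵢ − p₂ᵢ| = 0.17 + 0.09 + 0.26 = 0.52
D = 1 − ½ × 0.52 = 1 − 0.260 = 0.74000

0.740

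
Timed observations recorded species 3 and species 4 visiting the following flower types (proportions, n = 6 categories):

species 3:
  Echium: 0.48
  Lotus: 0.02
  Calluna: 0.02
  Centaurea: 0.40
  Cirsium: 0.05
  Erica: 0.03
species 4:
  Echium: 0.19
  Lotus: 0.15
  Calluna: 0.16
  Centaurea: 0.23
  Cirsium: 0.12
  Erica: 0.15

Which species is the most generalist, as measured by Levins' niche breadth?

species 4

Σp_3ᵢ² = 0.48² + 0.02² + 0.02² + 0.40² + 0.05² + 0.03² = 0.2304 + 0.0004 + 0.0004 + 0.1600 + 0.0025 + 0.0009 = 0.3946
B_3 = 1 / 0.3946 = 2.5342
Σp_4ᵢ² = 0.19² + 0.15² + 0.16² + 0.23² + 0.12² + 0.15² = 0.0361 + 0.0225 + 0.0256 + 0.0529 + 0.0144 + 0.0225 = 0.1740
B_4 = 1 / 0.1740 = 5.7471
Highest B → broadest niche (most generalist): species 4 (B = 5.75).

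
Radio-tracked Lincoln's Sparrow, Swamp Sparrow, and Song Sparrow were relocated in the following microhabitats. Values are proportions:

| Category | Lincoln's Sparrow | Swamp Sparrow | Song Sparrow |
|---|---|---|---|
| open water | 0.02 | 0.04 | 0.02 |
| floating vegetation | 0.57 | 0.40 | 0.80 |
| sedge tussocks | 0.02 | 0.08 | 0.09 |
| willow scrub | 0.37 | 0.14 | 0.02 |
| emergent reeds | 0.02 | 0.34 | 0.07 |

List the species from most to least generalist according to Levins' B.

Swamp Sparrow > Lincoln's Sparrow > Song Sparrow

Σp_Lincᵢ² = 0.02² + 0.57² + 0.02² + 0.37² + 0.02² = 0.0004 + 0.3249 + 0.0004 + 0.1369 + 0.0004 = 0.4630
B_Linc = 1 / 0.4630 = 2.1598
Σp_Swamᵢ² = 0.04² + 0.40² + 0.08² + 0.14² + 0.34² = 0.0016 + 0.1600 + 0.0064 + 0.0196 + 0.1156 = 0.3032
B_Swam = 1 / 0.3032 = 3.2982
Σp_Songᵢ² = 0.02² + 0.80² + 0.09² + 0.02² + 0.07² = 0.0004 + 0.6400 + 0.0081 + 0.0004 + 0.0049 = 0.6538
B_Song = 1 / 0.6538 = 1.5295
Ranking by B (broadest → narrowest): Swamp Sparrow (3.30) > Lincoln's Sparrow (2.16) > Song Sparrow (1.53)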